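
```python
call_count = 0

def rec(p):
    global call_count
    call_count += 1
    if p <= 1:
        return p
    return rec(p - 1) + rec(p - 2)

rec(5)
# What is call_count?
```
Call trace (a repeated sub-call is expanded the first time; later identical calls just restate its return value):
rec(p=5)
  rec(p=4)
    rec(p=3)
      rec(p=2)
        rec(p=1)
        -> return 1
        rec(p=0)
        -> return 0
      -> return 1
      rec(p=1)
      -> return 1
    -> return 2
    rec(p=2) -> return 1  (same call as traced above)
  -> return 3
  rec(p=3) -> return 2  (same call as traced above)
-> return 5

call_count is incremented once per call, so count the calls in each subtree. Let C(p) = number of calls made by rec(p).
C(0) = C(1) = 1 (base case, no recursion); C(p) = 1 + C(p - 1) + C(p - 2) otherwise.
C(2) = 1 + C(1) + C(0) = 1 + 1 + 1 = 3
C(3) = 1 + C(2) + C(1) = 1 + 3 + 1 = 5
C(4) = 1 + C(3) + C(2) = 1 + 5 + 3 = 9
C(5) = 1 + C(4) + C(3) = 1 + 9 + 5 = 15
call_count = C(5) = 15

Final answer: 15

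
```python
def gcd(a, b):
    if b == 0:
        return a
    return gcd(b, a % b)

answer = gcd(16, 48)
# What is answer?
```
Call trace:
gcd(a=16, b=48)
  gcd(a=48, b=16)
    gcd(a=16, b=0)
    -> return 16
  -> return 16
-> return 16

Final answer: 16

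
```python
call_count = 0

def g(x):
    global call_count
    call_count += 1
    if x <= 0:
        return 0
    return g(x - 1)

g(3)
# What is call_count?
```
Call trace:
g(x=3)
  g(x=2)
    g(x=1)
      g(x=0)
      -> return 0
    -> return 0
  -> return 0
-> return 0

call_count is incremented once per call. g is entered once for each x = 3, 2, 1, 0 (the x <= 0 call returns without recursing), i.e. 3 + 1 calls.
call_count = 4

Final answer: 4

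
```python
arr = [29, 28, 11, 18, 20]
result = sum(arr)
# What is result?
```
Trace:
  arr=[29, 28, 11, 18, 20]
  arr=[29, 28, 11, 18, 20], result=106

Final answer: 106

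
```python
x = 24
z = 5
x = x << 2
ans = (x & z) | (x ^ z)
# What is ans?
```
Trace:
  x=24
  x=24, z=5
  x=96, z=5
  x=96, z=5, ans=101

Final answer: 101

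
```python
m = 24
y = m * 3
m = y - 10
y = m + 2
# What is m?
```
Trace:
  m=24
  m=24, y=72
  m=62, y=72
  m=62, y=64

Final answer: 62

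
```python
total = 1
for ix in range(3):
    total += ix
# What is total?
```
Trace:
  total=1
  total=1, ix=0
  total=2, ix=1
  total=4, ix=2

Final answer: 4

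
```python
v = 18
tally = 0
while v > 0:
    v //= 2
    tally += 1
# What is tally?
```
Trace:
  v=18
  v=18, tally=0
  v=9, tally=1
  v=4, tally=2
  v=2, tally=3
  v=1, tally=4
  v=0, tally=5

Final answer: 5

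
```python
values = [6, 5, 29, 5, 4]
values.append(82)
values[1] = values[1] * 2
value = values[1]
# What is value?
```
Trace:
  values=[6, 5, 29, 5, 4]
  values=[6, 5, 29, 5, 4, 82]
  values=[6, 10, 29, 5, 4, 82]
  values=[6, 10, 29, 5, 4, 82], value=10

Final answer: 10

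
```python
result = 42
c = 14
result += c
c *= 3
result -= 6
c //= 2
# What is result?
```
Trace:
  result=42
  result=42, c=14
  result=56, c=14
  result=56, c=42
  result=50, c=42
  result=50, c=21

Final answer: 50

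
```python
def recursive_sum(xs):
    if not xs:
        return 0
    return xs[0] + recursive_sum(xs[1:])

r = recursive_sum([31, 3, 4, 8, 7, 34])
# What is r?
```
Call trace:
recursive_sum(xs=[31, 3, 4, 8, 7, 34])
  recursive_sum(xs=[3, 4, 8, 7, 34])
    recursive_sum(xs=[4, 8, 7, 34])
      recursive_sum(xs=[8, 7, 34])
        recursive_sum(xs=[7, 34])
          recursive_sum(xs=[34])
            recursive_sum(xs=[])
            -> return 0
          -> return 34
        -> return 41
      -> return 49
    -> return 53
  -> return 56
-> return 87

Final answer: 87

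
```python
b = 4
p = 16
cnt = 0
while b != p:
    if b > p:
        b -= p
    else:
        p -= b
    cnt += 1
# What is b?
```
Trace:
  b=4
  b=4, p=16
  b=4, p=16, cnt=0
  b=4, p=12, cnt=1
  b=4, p=8, cnt=2
  b=4, p=4, cnt=3

Final answer: 4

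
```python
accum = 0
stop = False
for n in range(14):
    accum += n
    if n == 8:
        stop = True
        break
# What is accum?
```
Trace:
  accum=0
  accum=0, stop=False
  accum=0, stop=False, n=0
  accum=1, stop=False, n=1
  accum=3, stop=False, n=2
  accum=6, stop=False, n=3
  accum=10, stop=False, n=4
  accum=15, stop=False, n=5
  accum=21, stop=False, n=6
  accum=28, stop=False, n=7
  accum=36, stop=True, n=8

Final answer: 36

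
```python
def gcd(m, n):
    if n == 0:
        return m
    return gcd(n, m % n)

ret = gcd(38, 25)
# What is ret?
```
Call trace:
gcd(m=38, n=25)
  gcd(m=25, n=13)
    gcd(m=13, n=12)
      gcd(m=12, n=1)
        gcd(m=1, n=0)
        -> return 1
      -> return 1
    -> return 1
  -> return 1
-> return 1

Final answer: 1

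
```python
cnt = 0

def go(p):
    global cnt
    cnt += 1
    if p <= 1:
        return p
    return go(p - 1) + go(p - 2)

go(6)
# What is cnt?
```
Call trace (a repeated sub-call is expanded the first time; later identical calls just restate its return value):
go(p=6)
  go(p=5)
    go(p=4)
      go(p=3)
        go(p=2)
          go(p=1)
          -> return 1
          go(p=0)
          -> return 0
        -> return 1
        go(p=1)
        -> return 1
      -> return 2
      go(p=2) -> return 1  (same call as traced above)
    -> return 3
    go(p=3) -> return 2  (same call as traced above)
  -> return 5
  go(p=4) -> return 3  (same call as traced above)
-> return 8

cnt is incremented once per call, so count the calls in each subtree. Let C(p) = number of calls made by go(p).
C(0) = C(1) = 1 (base case, no recursion); C(p) = 1 + C(p - 1) + C(p - 2) otherwise.
C(2) = 1 + C(1) + C(0) = 1 + 1 + 1 = 3
C(3) = 1 + C(2) + C(1) = 1 + 3 + 1 = 5
C(4) = 1 + C(3) + C(2) = 1 + 5 + 3 = 9
C(5) = 1 + C(4) + C(3) = 1 + 9 + 5 = 15
C(6) = 1 + C(5) + C(4) = 1 + 15 + 9 = 25
cnt = C(6) = 25

Final answer: 25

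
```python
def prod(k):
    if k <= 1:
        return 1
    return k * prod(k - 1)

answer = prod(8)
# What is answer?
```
Call trace:
prod(k=8)
  prod(k=7)
    prod(k=6)
      prod(k=5)
        prod(k=4)
          prod(k=3)
            prod(k=2)
              prod(k=1)
              -> return 1
            -> return 2
          -> return 6
        -> return 24
      -> return 120
    -> return 720
  -> return 5040
-> return 40320

Final answer: 40320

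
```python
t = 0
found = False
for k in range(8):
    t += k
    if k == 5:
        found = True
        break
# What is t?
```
Trace:
  t=0
  t=0, found=False
  t=0, found=False, k=0
  t=1, found=False, k=1
  t=3, found=False, k=2
  t=6, found=False, k=3
  t=10, found=False, k=4
  t=15, found=True, k=5

Final answer: 15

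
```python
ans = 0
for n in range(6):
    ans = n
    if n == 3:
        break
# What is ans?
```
Trace:
  ans=0
  ans=0, n=0
  ans=1, n=1
  ans=2, n=2
  ans=3, n=3

Final answer: 3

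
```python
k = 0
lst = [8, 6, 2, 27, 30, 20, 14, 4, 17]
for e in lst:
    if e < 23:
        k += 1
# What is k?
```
Trace:
  k=0
  k=1, e=8
  k=2, e=6
  k=3, e=2
  k=3, e=27
  k=3, e=30
  k=4, e=20
  k=5, e=14
  k=6, e=4
  k=7, e=17

Final answer: 7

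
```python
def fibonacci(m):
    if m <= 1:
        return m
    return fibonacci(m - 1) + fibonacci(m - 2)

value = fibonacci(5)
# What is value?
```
Call trace (a repeated sub-call is expanded the first time; later identical calls just restate its return value):
fibonacci(m=5)
  fibonacci(m=4)
    fibonacci(m=3)
      fibonacci(m=2)
        fibonacci(m=1)
        -> return 1
        fibonacci(m=0)
        -> return 0
      -> return 1
      fibonacci(m=1)
      -> return 1
    -> return 2
    fibonacci(m=2) -> return 1  (same call as traced above)
  -> return 3
  fibonacci(m=3) -> return 2  (same call as traced above)
-> return 5

Final answer: 5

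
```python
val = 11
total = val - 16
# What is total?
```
Trace:
  val=11
  val=11, total=-5

Final answer: -5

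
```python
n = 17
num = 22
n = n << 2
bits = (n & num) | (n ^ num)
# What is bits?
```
Trace:
  n=17
  n=17, num=22
  n=68, num=22
  n=68, num=22, bits=86

Final answer: 86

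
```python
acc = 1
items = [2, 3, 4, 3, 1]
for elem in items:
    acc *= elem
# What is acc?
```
Trace:
  acc=1
  acc=2, elem=2
  acc=6, elem=3
  acc=24, elem=4
  acc=72, elem=3
  acc=72, elem=1

Final answer: 72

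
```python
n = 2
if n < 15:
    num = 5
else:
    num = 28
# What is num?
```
Trace:
  n=2
  n=2, num=5

Final answer: 5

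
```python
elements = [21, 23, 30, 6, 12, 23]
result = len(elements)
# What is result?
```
Trace:
  elements=[21, 23, 30, 6, 12, 23]
  elements=[21, 23, 30, 6, 12, 23], result=6

Final answer: 6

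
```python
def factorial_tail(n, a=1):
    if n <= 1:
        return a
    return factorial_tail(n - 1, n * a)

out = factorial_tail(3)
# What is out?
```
Call trace:
factorial_tail(n=3, a=1)
  factorial_tail(n=2, a=3)
    factorial_tail(n=1, a=6)
    -> return 6
  -> return 6
-> return 6

Final answer: 6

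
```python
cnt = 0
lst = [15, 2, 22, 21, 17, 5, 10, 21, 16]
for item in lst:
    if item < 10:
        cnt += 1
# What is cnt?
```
Trace:
  cnt=0
  cnt=0, item=15
  cnt=1, item=2
  cnt=1, item=22
  cnt=1, item=21
  cnt=1, item=17
  cnt=2, item=5
  cnt=2, item=10
  cnt=2, item=21
  cnt=2, item=16

Final answer: 2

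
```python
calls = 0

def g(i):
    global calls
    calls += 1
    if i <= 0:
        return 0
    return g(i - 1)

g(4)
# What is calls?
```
Call trace:
g(i=4)
  g(i=3)
    g(i=2)
      g(i=1)
        g(i=0)
        -> return 0
      -> return 0
    -> return 0
  -> return 0
-> return 0

calls is incremented once per call. g is entered once for each i = 4, 3, 2, 1, 0 (the i <= 0 call returns without recursing), i.e. 4 + 1 calls.
calls = 5

Final answer: 5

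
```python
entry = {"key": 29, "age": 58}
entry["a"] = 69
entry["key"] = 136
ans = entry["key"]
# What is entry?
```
Trace:
  entry={'key': 29, 'age': 58}
  entry={'key': 29, 'age': 58, 'a': 69}
  entry={'key': 136, 'age': 58, 'a': 69}
  entry={'key': 136, 'age': 58, 'a': 69}, ans=136

Final answer: {'key': 136, 'age': 58, 'a': 69}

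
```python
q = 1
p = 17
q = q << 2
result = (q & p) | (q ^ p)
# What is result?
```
Trace:
  q=1
  q=1, p=17
  q=4, p=17
  q=4, p=17, result=21

Final answer: 21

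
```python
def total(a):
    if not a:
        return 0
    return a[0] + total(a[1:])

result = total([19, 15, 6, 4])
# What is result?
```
Call trace:
total(a=[19, 15, 6, 4])
  total(a=[15, 6, 4])
    total(a=[6, 4])
      total(a=[4])
        total(a=[])
        -> return 0
      -> return 4
    -> return 10
  -> return 25
-> return 44

Final answer: 44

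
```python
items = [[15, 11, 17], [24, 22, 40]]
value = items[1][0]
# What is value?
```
Trace:
  items=[[15, 11, 17], [24, 22, 40]]
  items=[[15, 11, 17], [24, 22, 40]], value=24

Final answer: 24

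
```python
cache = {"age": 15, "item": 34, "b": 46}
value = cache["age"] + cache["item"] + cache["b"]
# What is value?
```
Trace:
  cache={'age': 15, 'item': 34, 'b': 46}
  cache={'age': 15, 'item': 34, 'b': 46}, value=95

Final answer: 95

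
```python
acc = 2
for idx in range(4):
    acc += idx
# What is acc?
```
Trace:
  acc=2
  acc=2, idx=0
  acc=3, idx=1
  acc=5, idx=2
  acc=8, idx=3

Final answer: 8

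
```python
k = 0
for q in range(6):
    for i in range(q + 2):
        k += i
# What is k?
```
Trace:
  k=0
  k=0, q=0, i=0
  k=1, q=0, i=1
  k=1, q=1, i=0
  k=2, q=1, i=1
  k=4, q=1, i=2
  k=4, q=2, i=0
  k=5, q=2, i=1
  k=7, q=2, i=2
  k=10, q=2, i=3
  k=10, q=3, i=0
  k=11, q=3, i=1
  k=13, q=3, i=2
  k=16, q=3, i=3
  k=20, q=3, i=4
  k=20, q=4, i=0
  k=21, q=4, i=1
  k=23, q=4, i=2
  k=26, q=4, i=3
  k=30, q=4, i=4
  k=35, q=4, i=5
  k=35, q=5, i=0
  k=36, q=5, i=1
  k=38, q=5, i=2
  k=41, q=5, i=3
  k=45, q=5, i=4
  k=50, q=5, i=5
  k=56, q=5, i=6

Final answer: 56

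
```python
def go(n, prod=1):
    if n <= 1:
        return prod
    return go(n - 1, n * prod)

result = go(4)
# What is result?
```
Call trace:
go(n=4, prod=1)
  go(n=3, prod=4)
    go(n=2, prod=12)
      go(n=1, prod=24)
      -> return 24
    -> return 24
  -> return 24
-> return 24

Final answer: 24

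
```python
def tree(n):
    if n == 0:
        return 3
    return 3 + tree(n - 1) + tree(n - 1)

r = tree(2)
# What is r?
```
Call trace (a repeated sub-call is expanded the first time; later identical calls just restate its return value):
tree(n=2)
  tree(n=1)
    tree(n=0)
    -> return 3
    tree(n=0)
    -> return 3
  -> return 9
  tree(n=1) -> return 9  (same call as traced above)
-> return 21

Final answer: 21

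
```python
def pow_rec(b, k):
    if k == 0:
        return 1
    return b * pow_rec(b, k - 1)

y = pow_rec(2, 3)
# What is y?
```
Call trace:
pow_rec(b=2, k=3)
  pow_rec(b=2, k=2)
    pow_rec(b=2, k=1)
      pow_rec(b=2, k=0)
      -> return 1
    -> return 2
  -> return 4
-> return 8

Final answer: 8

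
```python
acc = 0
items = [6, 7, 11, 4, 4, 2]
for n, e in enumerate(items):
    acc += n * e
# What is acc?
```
Trace:
  acc=0
  acc=0, n=0, e=6
  acc=7, n=1, e=7
  acc=29, n=2, e=11
  acc=41, n=3, e=4
  acc=57, n=4, e=4
  acc=67, n=5, e=2

Final answer: 67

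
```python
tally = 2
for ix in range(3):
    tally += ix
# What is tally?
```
Trace:
  tally=2
  tally=2, ix=0
  tally=3, ix=1
  tally=5, ix=2

Final answer: 5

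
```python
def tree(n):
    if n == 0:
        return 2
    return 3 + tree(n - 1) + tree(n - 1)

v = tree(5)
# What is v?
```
Call trace (a repeated sub-call is expanded the first time; later identical calls just restate its return value):
tree(n=5)
  tree(n=4)
    tree(n=3)
      tree(n=2)
        tree(n=1)
          tree(n=0)
          -> return 2
          tree(n=0)
          -> return 2
        -> return 7
        tree(n=1) -> return 7  (same call as traced above)
      -> return 17
      tree(n=2) -> return 17  (same call as traced above)
    -> return 37
    tree(n=3) -> return 37  (same call as traced above)
  -> return 77
  tree(n=4) -> return 77  (same call as traced above)
-> return 157

Final answer: 157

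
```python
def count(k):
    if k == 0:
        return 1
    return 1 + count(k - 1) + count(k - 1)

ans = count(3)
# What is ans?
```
Call trace (a repeated sub-call is expanded the first time; later identical calls just restate its return value):
count(k=3)
  count(k=2)
    count(k=1)
      count(k=0)
      -> return 1
      count(k=0)
      -> return 1
    -> return 3
    count(k=1) -> return 3  (same call as traced above)
  -> return 7
  count(k=2) -> return 7  (same call as traced above)
-> return 15

Final answer: 15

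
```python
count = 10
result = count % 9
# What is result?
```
Trace:
  count=10
  count=10, result=1

Final answer: 1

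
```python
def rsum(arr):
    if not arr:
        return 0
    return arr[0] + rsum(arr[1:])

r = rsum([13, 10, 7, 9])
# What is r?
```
Call trace:
rsum(arr=[13, 10, 7, 9])
  rsum(arr=[10, 7, 9])
    rsum(arr=[7, 9])
      rsum(arr=[9])
        rsum(arr=[])
        -> return 0
      -> return 9
    -> return 16
  -> return 26
-> return 39

Final answer: 39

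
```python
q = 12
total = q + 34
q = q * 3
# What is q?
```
Trace:
  q=12
  q=12, total=46
  q=36, total=46

Final answer: 36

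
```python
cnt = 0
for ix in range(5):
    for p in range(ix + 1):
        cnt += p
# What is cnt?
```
Trace:
  cnt=0
  cnt=0, ix=0, p=0
  cnt=0, ix=1, p=0
  cnt=1, ix=1, p=1
  cnt=1, ix=2, p=0
  cnt=2, ix=2, p=1
  cnt=4, ix=2, p=2
  cnt=4, ix=3, p=0
  cnt=5, ix=3, p=1
  cnt=7, ix=3, p=2
  cnt=10, ix=3, p=3
  cnt=10, ix=4, p=0
  cnt=11, ix=4, p=1
  cnt=13, ix=4, p=2
  cnt=16, ix=4, p=3
  cnt=20, ix=4, p=4

Final answer: 20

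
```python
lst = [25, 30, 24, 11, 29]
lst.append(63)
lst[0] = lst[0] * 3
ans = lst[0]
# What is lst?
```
Trace:
  lst=[25, 30, 24, 11, 29]
  lst=[25, 30, 24, 11, 29, 63]
  lst=[75, 30, 24, 11, 29, 63]
  lst=[75, 30, 24, 11, 29, 63], ans=75

Final answer: [75, 30, 24, 11, 29, 63]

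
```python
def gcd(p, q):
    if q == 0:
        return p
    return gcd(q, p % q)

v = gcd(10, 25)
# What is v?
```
Call trace:
gcd(p=10, q=25)
  gcd(p=25, q=10)
    gcd(p=10, q=5)
      gcd(p=5, q=0)
      -> return 5
    -> return 5
  -> return 5
-> return 5

Final answer: 5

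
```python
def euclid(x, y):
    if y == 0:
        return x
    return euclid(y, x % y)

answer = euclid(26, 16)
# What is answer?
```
Call trace:
euclid(x=26, y=16)
  euclid(x=16, y=10)
    euclid(x=10, y=6)
      euclid(x=6, y=4)
        euclid(x=4, y=2)
          euclid(x=2, y=0)
          -> return 2
        -> return 2
      -> return 2
    -> return 2
  -> return 2
-> return 2

Final answer: 2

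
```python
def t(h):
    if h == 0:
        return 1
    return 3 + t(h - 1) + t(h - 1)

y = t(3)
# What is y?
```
Call trace (a repeated sub-call is expanded the first time; later identical calls just restate its return value):
t(h=3)
  t(h=2)
    t(h=1)
      t(h=0)
      -> return 1
      t(h=0)
      -> return 1
    -> return 5
    t(h=1) -> return 5  (same call as traced above)
  -> return 13
  t(h=2) -> return 13  (same call as traced above)
-> return 29

Final answer: 29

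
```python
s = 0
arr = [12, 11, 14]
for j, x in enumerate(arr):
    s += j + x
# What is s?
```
Trace:
  s=0
  s=12, j=0, x=12
  s=24, j=1, x=11
  s=40, j=2, x=14

Final answer: 40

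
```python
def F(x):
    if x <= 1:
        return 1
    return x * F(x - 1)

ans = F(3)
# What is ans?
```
Call trace:
F(x=3)
  F(x=2)
    F(x=1)
    -> return 1
  -> return 2
-> return 6

Final answer: 6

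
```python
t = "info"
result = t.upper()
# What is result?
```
Trace:
  t='info'
  t='info', result='INFO'

Final answer: 'INFO'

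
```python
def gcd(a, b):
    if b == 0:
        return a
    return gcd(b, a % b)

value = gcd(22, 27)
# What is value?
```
Call trace:
gcd(a=22, b=27)
  gcd(a=27, b=22)
    gcd(a=22, b=5)
      gcd(a=5, b=2)
        gcd(a=2, b=1)
          gcd(a=1, b=0)
          -> return 1
        -> return 1
      -> return 1
    -> return 1
  -> return 1
-> return 1

Final answer: 1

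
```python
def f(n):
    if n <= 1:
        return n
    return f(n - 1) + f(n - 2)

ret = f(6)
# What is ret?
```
Call trace (a repeated sub-call is expanded the first time; later identical calls just restate its return value):
f(n=6)
  f(n=5)
    f(n=4)
      f(n=3)
        f(n=2)
          f(n=1)
          -> return 1
          f(n=0)
          -> return 0
        -> return 1
        f(n=1)
        -> return 1
      -> return 2
      f(n=2) -> return 1  (same call as traced above)
    -> return 3
    f(n=3) -> return 2  (same call as traced above)
  -> return 5
  f(n=4) -> return 3  (same call as traced above)
-> return 8

Final answer: 8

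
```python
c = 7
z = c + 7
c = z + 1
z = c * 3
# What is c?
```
Trace:
  c=7
  c=7, z=14
  c=15, z=14
  c=15, z=45

Final answer: 15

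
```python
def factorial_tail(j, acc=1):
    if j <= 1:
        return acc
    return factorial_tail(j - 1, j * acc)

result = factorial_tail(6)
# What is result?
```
Call trace:
factorial_tail(j=6, acc=1)
  factorial_tail(j=5, acc=6)
    factorial_tail(j=4, acc=30)
      factorial_tail(j=3, acc=120)
        factorial_tail(j=2, acc=360)
          factorial_tail(j=1, acc=720)
          -> return 720
        -> return 720
      -> return 720
    -> return 720
  -> return 720
-> return 720

Final answer: 720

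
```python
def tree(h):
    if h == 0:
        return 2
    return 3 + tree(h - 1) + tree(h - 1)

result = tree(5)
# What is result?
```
Call trace (a repeated sub-call is expanded the first time; later identical calls just restate its return value):
tree(h=5)
  tree(h=4)
    tree(h=3)
      tree(h=2)
        tree(h=1)
          tree(h=0)
          -> return 2
          tree(h=0)
          -> return 2
        -> return 7
        tree(h=1) -> return 7  (same call as traced above)
      -> return 17
      tree(h=2) -> return 17  (same call as traced above)
    -> return 37
    tree(h=3) -> return 37  (same call as traced above)
  -> return 77
  tree(h=4) -> return 77  (same call as traced above)
-> return 157

Final answer: 157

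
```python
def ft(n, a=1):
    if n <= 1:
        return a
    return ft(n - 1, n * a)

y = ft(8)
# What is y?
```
Call trace:
ft(n=8, a=1)
  ft(n=7, a=8)
    ft(n=6, a=56)
      ft(n=5, a=336)
        ft(n=4, a=1680)
          ft(n=3, a=6720)
            ft(n=2, a=20160)
              ft(n=1, a=40320)
              -> return 40320
            -> return 40320
          -> return 40320
        -> return 40320
      -> return 40320
    -> return 40320
  -> return 40320
-> return 40320

Final answer: 40320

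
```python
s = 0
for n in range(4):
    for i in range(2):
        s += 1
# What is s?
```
Trace:
  s=0
  s=1, n=0, i=0
  s=2, n=0, i=1
  s=3, n=1, i=0
  s=4, n=1, i=1
  s=5, n=2, i=0
  s=6, n=2, i=1
  s=7, n=3, i=0
  s=8, n=3, i=1

Final answer: 8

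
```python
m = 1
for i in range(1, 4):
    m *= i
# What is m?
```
Trace:
  m=1
  m=1, i=1
  m=2, i=2
  m=6, i=3

Final answer: 6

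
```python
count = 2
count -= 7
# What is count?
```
Trace:
  count=2
  count=-5

Final answer: -5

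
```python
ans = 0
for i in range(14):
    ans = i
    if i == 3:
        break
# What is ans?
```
Trace:
  ans=0
  ans=0, i=0
  ans=1, i=1
  ans=2, i=2
  ans=3, i=3

Final answer: 3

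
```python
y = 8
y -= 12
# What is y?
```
Trace:
  y=8
  y=-4

Final answer: -4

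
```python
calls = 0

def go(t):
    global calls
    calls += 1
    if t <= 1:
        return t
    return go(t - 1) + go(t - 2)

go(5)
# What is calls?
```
Call trace (a repeated sub-call is expanded the first time; later identical calls just restate its return value):
go(t=5)
  go(t=4)
    go(t=3)
      go(t=2)
        go(t=1)
        -> return 1
        go(t=0)
        -> return 0
      -> return 1
      go(t=1)
      -> return 1
    -> return 2
    go(t=2) -> return 1  (same call as traced above)
  -> return 3
  go(t=3) -> return 2  (same call as traced above)
-> return 5

calls is incremented once per call, so count the calls in each subtree. Let C(t) = number of calls made by go(t).
C(0) = C(1) = 1 (base case, no recursion); C(t) = 1 + C(t - 1) + C(t - 2) otherwise.
C(2) = 1 + C(1) + C(0) = 1 + 1 + 1 = 3
C(3) = 1 + C(2) + C(1) = 1 + 3 + 1 = 5
C(4) = 1 + C(3) + C(2) = 1 + 5 + 3 = 9
C(5) = 1 + C(4) + C(3) = 1 + 9 + 5 = 15
calls = C(5) = 15

Final answer: 15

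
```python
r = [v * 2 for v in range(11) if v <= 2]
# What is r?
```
Trace:
  v=0
  v=1
  v=2
  v=3
  v=4
  v=5
  v=6
  v=7
  v=8
  v=9
  v=10
  r=[0, 2, 4]

Final answer: [0, 2, 4]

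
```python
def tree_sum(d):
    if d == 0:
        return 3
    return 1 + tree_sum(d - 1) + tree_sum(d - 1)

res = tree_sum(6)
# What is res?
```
Call trace (a repeated sub-call is expanded the first time; later identical calls just restate its return value):
tree_sum(d=6)
  tree_sum(d=5)
    tree_sum(d=4)
      tree_sum(d=3)
        tree_sum(d=2)
          tree_sum(d=1)
            tree_sum(d=0)
            -> return 3
            tree_sum(d=0)
            -> return 3
          -> return 7
          tree_sum(d=1) -> return 7  (same call as traced above)
        -> return 15
        tree_sum(d=2) -> return 15  (same call as traced above)
      -> return 31
      tree_sum(d=3) -> return 31  (same call as traced above)
    -> return 63
    tree_sum(d=4) -> return 63  (same call as traced above)
  -> return 127
  tree_sum(d=5) -> return 127  (same call as traced above)
-> return 255

Final answer: 255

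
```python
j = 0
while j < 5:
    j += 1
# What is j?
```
Trace:
  j=0
  j=1
  j=2
  j=3
  j=4
  j=5

Final answer: 5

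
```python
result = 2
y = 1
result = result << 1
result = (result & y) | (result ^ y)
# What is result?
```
Trace:
  result=2
  result=2, y=1
  result=4, y=1
  result=5, y=1

Final answer: 5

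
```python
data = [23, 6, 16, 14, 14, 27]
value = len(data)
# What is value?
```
Trace:
  data=[23, 6, 16, 14, 14, 27]
  data=[23, 6, 16, 14, 14, 27], value=6

Final answer: 6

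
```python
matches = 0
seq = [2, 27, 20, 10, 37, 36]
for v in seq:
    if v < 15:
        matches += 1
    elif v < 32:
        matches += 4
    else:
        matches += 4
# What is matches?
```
Trace:
  matches=0
  matches=1, v=2
  matches=5, v=27
  matches=9, v=20
  matches=10, v=10
  matches=14, v=37
  matches=18, v=36

Final answer: 18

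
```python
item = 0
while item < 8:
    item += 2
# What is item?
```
Trace:
  item=0
  item=2
  item=4
  item=6
  item=8

Final answer: 8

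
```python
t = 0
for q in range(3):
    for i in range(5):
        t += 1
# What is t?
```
Trace:
  t=0
  t=1, q=0, i=0
  t=2, q=0, i=1
  t=3, q=0, i=2
  t=4, q=0, i=3
  t=5, q=0, i=4
  t=6, q=1, i=0
  t=7, q=1, i=1
  t=8, q=1, i=2
  t=9, q=1, i=3
  t=10, q=1, i=4
  t=11, q=2, i=0
  t=12, q=2, i=1
  t=13, q=2, i=2
  t=14, q=2, i=3
  t=15, q=2, i=4

Final answer: 15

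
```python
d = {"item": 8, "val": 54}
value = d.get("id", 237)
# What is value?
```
Trace:
  d={'item': 8, 'val': 54}
  d={'item': 8, 'val': 54}, value=237

Final answer: 237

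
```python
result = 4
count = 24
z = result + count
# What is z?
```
Trace:
  result=4
  result=4, count=24
  result=4, count=24, z=28

Final answer: 28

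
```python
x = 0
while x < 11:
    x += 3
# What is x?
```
Trace:
  x=0
  x=3
  x=6
  x=9
  x=12

Final answer: 12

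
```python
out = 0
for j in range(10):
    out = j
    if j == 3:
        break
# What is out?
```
Trace:
  out=0
  out=0, j=0
  out=1, j=1
  out=2, j=2
  out=3, j=3

Final answer: 3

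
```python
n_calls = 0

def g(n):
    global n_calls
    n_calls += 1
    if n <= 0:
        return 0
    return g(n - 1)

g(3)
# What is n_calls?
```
Call trace:
g(n=3)
  g(n=2)
    g(n=1)
      g(n=0)
      -> return 0
    -> return 0
  -> return 0
-> return 0

n_calls is incremented once per call. g is entered once for each n = 3, 2, 1, 0 (the n <= 0 call returns without recursing), i.e. 3 + 1 calls.
n_calls = 4

Final answer: 4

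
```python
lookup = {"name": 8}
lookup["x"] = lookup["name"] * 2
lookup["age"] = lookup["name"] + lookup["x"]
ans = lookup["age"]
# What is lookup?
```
Trace:
  lookup={'name': 8}
  lookup={'name': 8, 'x': 16}
  lookup={'name': 8, 'x': 16, 'age': 24}
  lookup={'name': 8, 'x': 16, 'age': 24}, ans=24

Final answer: {'name': 8, 'x': 16, 'age': 24}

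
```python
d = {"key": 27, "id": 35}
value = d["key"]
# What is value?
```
Trace:
  d={'key': 27, 'id': 35}
  d={'key': 27, 'id': 35}, value=27

Final answer: 27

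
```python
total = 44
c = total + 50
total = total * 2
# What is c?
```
Trace:
  total=44
  total=44, c=94
  total=88, c=94

Final answer: 94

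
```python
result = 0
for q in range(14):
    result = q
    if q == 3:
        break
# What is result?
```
Trace:
  result=0
  result=0, q=0
  result=1, q=1
  result=2, q=2
  result=3, q=3

Final answer: 3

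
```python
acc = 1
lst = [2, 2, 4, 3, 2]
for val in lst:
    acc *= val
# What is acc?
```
Trace:
  acc=1
  acc=2, val=2
  acc=4, val=2
  acc=16, val=4
  acc=48, val=3
  acc=96, val=2

Final answer: 96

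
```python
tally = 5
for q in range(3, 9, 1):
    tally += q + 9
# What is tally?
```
Trace:
  tally=5
  tally=17, q=3
  tally=30, q=4
  tally=44, q=5
  tally=59, q=6
  tally=75, q=7
  tally=92, q=8

Final answer: 92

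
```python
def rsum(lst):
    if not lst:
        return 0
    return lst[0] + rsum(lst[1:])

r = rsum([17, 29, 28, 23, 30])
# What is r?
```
Call trace:
rsum(lst=[17, 29, 28, 23, 30])
  rsum(lst=[29, 28, 23, 30])
    rsum(lst=[28, 23, 30])
      rsum(lst=[23, 30])
        rsum(lst=[30])
          rsum(lst=[])
          -> return 0
        -> return 30
      -> return 53
    -> return 81
  -> return 110
-> return 127

Final answer: 127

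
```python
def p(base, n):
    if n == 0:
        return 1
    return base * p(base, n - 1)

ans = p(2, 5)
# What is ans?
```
Call trace:
p(base=2, n=5)
  p(base=2, n=4)
    p(base=2, n=3)
      p(base=2, n=2)
        p(base=2, n=1)
          p(base=2, n=0)
          -> return 1
        -> return 2
      -> return 4
    -> return 8
  -> return 16
-> return 32

Final answer: 32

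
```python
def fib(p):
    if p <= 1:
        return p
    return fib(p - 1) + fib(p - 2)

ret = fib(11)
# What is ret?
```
Call trace (a repeated sub-call is expanded the first time; later identical calls just restate its return value):
fib(p=11)
  fib(p=10)
    fib(p=9)
      fib(p=8)
        fib(p=7)
          fib(p=6)
            fib(p=5)
              fib(p=4)
                fib(p=3)
                  fib(p=2)
                    fib(p=1)
                    -> return 1
                    fib(p=0)
                    -> return 0
                  -> return 1
                  fib(p=1)
                  -> return 1
                -> return 2
                fib(p=2) -> return 1  (same call as traced above)
              -> return 3
              fib(p=3) -> return 2  (same call as traced above)
            -> return 5
            fib(p=4) -> return 3  (same call as traced above)
          -> return 8
          fib(p=5) -> return 5  (same call as traced above)
        -> return 13
        fib(p=6) -> return 8  (same call as traced above)
      -> return 21
      fib(p=7) -> return 13  (same call as traced above)
    -> return 34
    fib(p=8) -> return 21  (same call as traced above)
  -> return 55
  fib(p=9) -> return 34  (same call as traced above)
-> return 89

Final answer: 89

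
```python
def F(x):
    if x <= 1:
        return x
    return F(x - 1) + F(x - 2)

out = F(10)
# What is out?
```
Call trace (a repeated sub-call is expanded the first time; later identical calls just restate its return value):
F(x=10)
  F(x=9)
    F(x=8)
      F(x=7)
        F(x=6)
          F(x=5)
            F(x=4)
              F(x=3)
                F(x=2)
                  F(x=1)
                  -> return 1
                  F(x=0)
                  -> return 0
                -> return 1
                F(x=1)
                -> return 1
              -> return 2
              F(x=2) -> return 1  (same call as traced above)
            -> return 3
            F(x=3) -> return 2  (same call as traced above)
          -> return 5
          F(x=4) -> return 3  (same call as traced above)
        -> return 8
        F(x=5) -> return 5  (same call as traced above)
      -> return 13
      F(x=6) -> return 8  (same call as traced above)
    -> return 21
    F(x=7) -> return 13  (same call as traced above)
  -> return 34
  F(x=8) -> return 21  (same call as traced above)
-> return 55

Final answer: 55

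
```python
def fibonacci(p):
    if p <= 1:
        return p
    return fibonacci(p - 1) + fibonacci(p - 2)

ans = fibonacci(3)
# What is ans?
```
Call trace:
fibonacci(p=3)
  fibonacci(p=2)
    fibonacci(p=1)
    -> return 1
    fibonacci(p=0)
    -> return 0
  -> return 1
  fibonacci(p=1)
  -> return 1
-> return 2

Final answer: 2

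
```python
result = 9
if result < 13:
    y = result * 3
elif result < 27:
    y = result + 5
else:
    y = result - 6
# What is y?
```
Trace:
  result=9
  result=9, y=27

Final answer: 27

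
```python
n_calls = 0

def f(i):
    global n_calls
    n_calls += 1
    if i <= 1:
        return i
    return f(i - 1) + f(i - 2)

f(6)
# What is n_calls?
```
Call trace (a repeated sub-call is expanded the first time; later identical calls just restate its return value):
f(i=6)
  f(i=5)
    f(i=4)
      f(i=3)
        f(i=2)
          f(i=1)
          -> return 1
          f(i=0)
          -> return 0
        -> return 1
        f(i=1)
        -> return 1
      -> return 2
      f(i=2) -> return 1  (same call as traced above)
    -> return 3
    f(i=3) -> return 2  (same call as traced above)
  -> return 5
  f(i=4) -> return 3  (same call as traced above)
-> return 8

n_calls is incremented once per call, so count the calls in each subtree. Let C(i) = number of calls made by f(i).
C(0) = C(1) = 1 (base case, no recursion); C(i) = 1 + C(i - 1) + C(i - 2) otherwise.
C(2) = 1 + C(1) + C(0) = 1 + 1 + 1 = 3
C(3) = 1 + C(2) + C(1) = 1 + 3 + 1 = 5
C(4) = 1 + C(3) + C(2) = 1 + 5 + 3 = 9
C(5) = 1 + C(4) + C(3) = 1 + 9 + 5 = 15
C(6) = 1 + C(5) + C(4) = 1 + 15 + 9 = 25
n_calls = C(6) = 25

Final answer: 25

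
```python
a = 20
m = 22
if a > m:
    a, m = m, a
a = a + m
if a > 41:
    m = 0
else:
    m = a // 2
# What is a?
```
Trace:
  a=20
  a=20, m=22
  a=20, m=22
  a=42, m=22
  a=42, m=0

Final answer: 42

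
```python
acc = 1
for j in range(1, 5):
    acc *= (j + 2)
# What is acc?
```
Trace:
  acc=1
  acc=3, j=1
  acc=12, j=2
  acc=60, j=3
  acc=360, j=4

Final answer: 360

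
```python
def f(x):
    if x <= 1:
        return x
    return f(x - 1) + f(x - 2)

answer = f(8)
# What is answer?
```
Call trace (a repeated sub-call is expanded the first time; later identical calls just restate its return value):
f(x=8)
  f(x=7)
    f(x=6)
      f(x=5)
        f(x=4)
          f(x=3)
            f(x=2)
              f(x=1)
              -> return 1
              f(x=0)
              -> return 0
            -> return 1
            f(x=1)
            -> return 1
          -> return 2
          f(x=2) -> return 1  (same call as traced above)
        -> return 3
        f(x=3) -> return 2  (same call as traced above)
      -> return 5
      f(x=4) -> return 3  (same call as traced above)
    -> return 8
    f(x=5) -> return 5  (same call as traced above)
  -> return 13
  f(x=6) -> return 8  (same call as traced above)
-> return 21

Final answer: 21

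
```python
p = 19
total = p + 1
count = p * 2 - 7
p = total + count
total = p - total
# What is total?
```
Trace:
  p=19
  p=19, total=20
  p=19, total=20, count=31
  p=51, total=20, count=31
  p=51, total=31, count=31

Final answer: 31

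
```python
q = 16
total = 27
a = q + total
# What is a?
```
Trace:
  q=16
  q=16, total=27
  q=16, total=27, a=43

Final answer: 43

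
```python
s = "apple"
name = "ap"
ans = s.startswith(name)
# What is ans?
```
Trace:
  s='apple'
  s='apple', name='ap'
  s='apple', name='ap', ans=True

Final answer: True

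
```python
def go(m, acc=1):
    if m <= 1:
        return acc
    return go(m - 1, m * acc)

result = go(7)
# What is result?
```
Call trace:
go(m=7, acc=1)
  go(m=6, acc=7)
    go(m=5, acc=42)
      go(m=4, acc=210)
        go(m=3, acc=840)
          go(m=2, acc=2520)
            go(m=1, acc=5040)
            -> return 5040
          -> return 5040
        -> return 5040
      -> return 5040
    -> return 5040
  -> return 5040
-> return 5040

Final answer: 5040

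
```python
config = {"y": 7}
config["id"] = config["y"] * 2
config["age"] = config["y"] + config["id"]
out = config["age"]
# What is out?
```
Trace:
  config={'y': 7}
  config={'y': 7, 'id': 14}
  config={'y': 7, 'id': 14, 'age': 21}
  config={'y': 7, 'id': 14, 'age': 21}, out=21

Final answer: 21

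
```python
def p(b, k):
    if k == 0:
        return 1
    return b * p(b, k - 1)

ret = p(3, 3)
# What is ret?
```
Call trace:
p(b=3, k=3)
  p(b=3, k=2)
    p(b=3, k=1)
      p(b=3, k=0)
      -> return 1
    -> return 3
  -> return 9
-> return 27

Final answer: 27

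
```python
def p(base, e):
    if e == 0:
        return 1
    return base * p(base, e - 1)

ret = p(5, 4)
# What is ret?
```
Call trace:
p(base=5, e=4)
  p(base=5, e=3)
    p(base=5, e=2)
      p(base=5, e=1)
        p(base=5, e=0)
        -> return 1
      -> return 5
    -> return 25
  -> return 125
-> return 625

Final answer: 625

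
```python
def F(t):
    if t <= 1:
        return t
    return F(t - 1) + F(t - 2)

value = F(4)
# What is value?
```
Call trace (a repeated sub-call is expanded the first time; later identical calls just restate its return value):
F(t=4)
  F(t=3)
    F(t=2)
      F(t=1)
      -> return 1
      F(t=0)
      -> return 0
    -> return 1
    F(t=1)
    -> return 1
  -> return 2
  F(t=2) -> return 1  (same call as traced above)
-> return 3

Final answer: 3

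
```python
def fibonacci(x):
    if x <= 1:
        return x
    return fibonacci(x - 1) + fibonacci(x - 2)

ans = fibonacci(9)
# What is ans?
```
Call trace (a repeated sub-call is expanded the first time; later identical calls just restate its return value):
fibonacci(x=9)
  fibonacci(x=8)
    fibonacci(x=7)
      fibonacci(x=6)
        fibonacci(x=5)
          fibonacci(x=4)
            fibonacci(x=3)
              fibonacci(x=2)
                fibonacci(x=1)
                -> return 1
                fibonacci(x=0)
                -> return 0
              -> return 1
              fibonacci(x=1)
              -> return 1
            -> return 2
            fibonacci(x=2) -> return 1  (same call as traced above)
          -> return 3
          fibonacci(x=3) -> return 2  (same call as traced above)
        -> return 5
        fibonacci(x=4) -> return 3  (same call as traced above)
      -> return 8
      fibonacci(x=5) -> return 5  (same call as traced above)
    -> return 13
    fibonacci(x=6) -> return 8  (same call as traced above)
  -> return 21
  fibonacci(x=7) -> return 13  (same call as traced above)
-> return 34

Final answer: 34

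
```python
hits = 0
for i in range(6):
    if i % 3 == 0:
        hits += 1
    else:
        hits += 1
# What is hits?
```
Trace:
  hits=0
  hits=1, i=0
  hits=2, i=1
  hits=3, i=2
  hits=4, i=3
  hits=5, i=4
  hits=6, i=5

Final answer: 6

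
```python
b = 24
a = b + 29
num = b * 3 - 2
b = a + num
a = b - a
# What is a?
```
Trace:
  b=24
  b=24, a=53
  b=24, a=53, num=70
  b=123, a=53, num=70
  b=123, a=70, num=70

Final answer: 70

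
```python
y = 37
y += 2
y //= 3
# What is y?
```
Trace:
  y=37
  y=39
  y=13

Final answer: 13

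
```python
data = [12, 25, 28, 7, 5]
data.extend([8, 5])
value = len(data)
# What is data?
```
Trace:
  data=[12, 25, 28, 7, 5]
  data=[12, 25, 28, 7, 5, 8, 5]
  data=[12, 25, 28, 7, 5, 8, 5], value=7

Final answer: [12, 25, 28, 7, 5, 8, 5]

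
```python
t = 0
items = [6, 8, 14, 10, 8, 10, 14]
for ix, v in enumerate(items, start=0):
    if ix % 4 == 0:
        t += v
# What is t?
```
Trace:
  t=0
  t=6, ix=0, v=6
  t=6, ix=1, v=8
  t=6, ix=2, v=14
  t=6, ix=3, v=10
  t=14, ix=4, v=8
  t=14, ix=5, v=10
  t=14, ix=6, v=14

Final answer: 14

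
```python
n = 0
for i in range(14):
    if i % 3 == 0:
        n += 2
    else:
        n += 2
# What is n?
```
Trace:
  n=0
  n=2, i=0
  n=4, i=1
  n=6, i=2
  n=8, i=3
  n=10, i=4
  n=12, i=5
  n=14, i=6
  n=16, i=7
  n=18, i=8
  n=20, i=9
  n=22, i=10
  n=24, i=11
  n=26, i=12
  n=28, i=13

Final answer: 28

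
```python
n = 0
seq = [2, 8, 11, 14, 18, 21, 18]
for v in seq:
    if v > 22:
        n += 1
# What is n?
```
Trace:
  n=0
  n=0, v=2
  n=0, v=8
  n=0, v=11
  n=0, v=14
  n=0, v=18
  n=0, v=21
  n=0, v=18

Final answer: 0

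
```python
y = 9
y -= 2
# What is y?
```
Trace:
  y=9
  y=7

Final answer: 7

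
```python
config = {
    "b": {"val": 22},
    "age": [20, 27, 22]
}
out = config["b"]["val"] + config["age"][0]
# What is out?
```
Trace:
  config={'b': {'val': 22}, 'age': [20, 27, 22]}
  config={'b': {'val': 22}, 'age': [20, 27, 22]}, out=42

Final answer: 42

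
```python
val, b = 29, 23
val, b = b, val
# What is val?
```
Trace:
  val=29, b=23
  val=23, b=29

Final answer: 23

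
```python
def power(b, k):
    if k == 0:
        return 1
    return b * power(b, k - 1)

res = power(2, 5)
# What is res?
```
Call trace:
power(b=2, k=5)
  power(b=2, k=4)
    power(b=2, k=3)
      power(b=2, k=2)
        power(b=2, k=1)
          power(b=2, k=0)
          -> return 1
        -> return 2
      -> return 4
    -> return 8
  -> return 16
-> return 32

Final answer: 32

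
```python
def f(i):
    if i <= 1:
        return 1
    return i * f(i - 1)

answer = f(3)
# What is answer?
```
Call trace:
f(i=3)
  f(i=2)
    f(i=1)
    -> return 1
  -> return 2
-> return 6

Final answer: 6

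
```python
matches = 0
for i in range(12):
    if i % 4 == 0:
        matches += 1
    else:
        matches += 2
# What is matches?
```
Trace:
  matches=0
  matches=1, i=0
  matches=3, i=1
  matches=5, i=2
  matches=7, i=3
  matches=8, i=4
  matches=10, i=5
  matches=12, i=6
  matches=14, i=7
  matches=15, i=8
  matches=17, i=9
  matches=19, i=10
  matches=21, i=11

Final answer: 21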